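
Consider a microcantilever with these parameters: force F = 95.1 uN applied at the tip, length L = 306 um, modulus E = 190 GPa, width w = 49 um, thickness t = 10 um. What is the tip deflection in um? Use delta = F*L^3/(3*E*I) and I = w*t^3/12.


Step 1: Calculate the second moment of area.
I = w * t^3 / 12 = 49 * 10^3 / 12 = 4083.3333 um^4
Step 2: Convert E to consistent units (1 GPa = 1000 uN/um^2).
E = 190 GPa = 190000 uN/um^2
Step 3: Calculate tip deflection.
delta = F * L^3 / (3 * E * I)
delta = 95.1 * 306^3 / (3 * 190000 * 4083.3333)
delta = 1.1707 um


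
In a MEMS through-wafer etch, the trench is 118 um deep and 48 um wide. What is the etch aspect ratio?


Step 1: AR = depth / width
Step 2: AR = 118 / 48
AR = 2.5


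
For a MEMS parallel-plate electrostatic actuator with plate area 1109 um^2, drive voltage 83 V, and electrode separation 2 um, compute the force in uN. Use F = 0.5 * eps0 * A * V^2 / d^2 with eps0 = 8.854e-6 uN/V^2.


Step 1: Identify parameters.
eps0 = 8.854e-6 uN/V^2, A = 1109 um^2, V = 83 V, d = 2 um
Step 2: Compute V^2 = 83^2 = 6889
Step 3: Compute d^2 = 2^2 = 4
Step 4: F = 0.5 * 8.854e-6 * 1109 * 6889 / 4
F = 8.455 uN


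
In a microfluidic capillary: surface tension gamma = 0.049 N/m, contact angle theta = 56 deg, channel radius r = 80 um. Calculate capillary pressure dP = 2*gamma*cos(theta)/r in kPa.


Step 1: cos(56 deg) = 0.5592
Step 2: Convert r to m: r = 80e-6 m
Step 3: dP = 2 * 0.049 * 0.5592 / 80e-6 = 685.0 Pa
Step 4: Convert Pa to kPa (divide by 1000).
dP = 0.69 kPa


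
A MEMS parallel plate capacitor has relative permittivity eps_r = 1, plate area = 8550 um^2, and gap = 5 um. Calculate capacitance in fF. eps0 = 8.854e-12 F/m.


Step 1: Convert area to m^2: A = 8550e-12 m^2
Step 2: Convert gap to m: d = 5e-6 m
Step 3: C = eps0 * eps_r * A / d
C = 8.854e-12 * 1 * 8550e-12 / 5e-6
Step 4: Convert to fF (multiply by 1e15).
C = 15.14 fF


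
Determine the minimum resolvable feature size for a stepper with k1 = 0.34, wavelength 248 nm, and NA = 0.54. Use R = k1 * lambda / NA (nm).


Step 1: Identify values: k1 = 0.34, lambda = 248 nm, NA = 0.54
Step 2: R = k1 * lambda / NA
R = 0.34 * 248 / 0.54
R = 156.1 nm


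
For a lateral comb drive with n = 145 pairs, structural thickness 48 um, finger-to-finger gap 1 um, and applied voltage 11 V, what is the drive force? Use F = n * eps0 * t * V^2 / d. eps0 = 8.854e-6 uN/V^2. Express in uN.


Step 1: Parameters: n=145, eps0=8.854e-6 uN/V^2, t=48 um, V=11 V, d=1 um
Step 2: V^2 = 121
Step 3: F = 145 * 8.854e-6 * 48 * 121 / 1
F = 7.456 uN


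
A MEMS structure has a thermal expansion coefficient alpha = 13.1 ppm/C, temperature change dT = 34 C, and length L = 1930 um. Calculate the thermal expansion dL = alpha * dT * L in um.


Step 1: Convert CTE: alpha = 13.1 ppm/C = 13.1e-6 /C
Step 2: dL = 13.1e-6 * 34 * 1930
dL = 0.8596 um


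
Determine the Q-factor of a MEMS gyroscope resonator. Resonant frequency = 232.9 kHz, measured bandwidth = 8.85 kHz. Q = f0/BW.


Step 1: Q = f0 / bandwidth
Step 2: Q = 232.9 / 8.85
Q = 26.3


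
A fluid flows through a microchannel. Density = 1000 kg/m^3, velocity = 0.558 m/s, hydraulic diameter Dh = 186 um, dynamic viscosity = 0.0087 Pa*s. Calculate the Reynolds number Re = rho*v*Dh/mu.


Step 1: Convert Dh to meters: Dh = 186e-6 m
Step 2: Re = rho * v * Dh / mu
Re = 1000 * 0.558 * 186e-6 / 0.0087
Re = 11.93


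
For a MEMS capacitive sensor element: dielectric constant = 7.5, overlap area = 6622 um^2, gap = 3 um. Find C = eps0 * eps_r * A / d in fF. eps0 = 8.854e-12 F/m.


Step 1: Convert area to m^2: A = 6622e-12 m^2
Step 2: Convert gap to m: d = 3e-6 m
Step 3: C = eps0 * eps_r * A / d
C = 8.854e-12 * 7.5 * 6622e-12 / 3e-6
Step 4: Convert to fF (multiply by 1e15).
C = 146.58 fF


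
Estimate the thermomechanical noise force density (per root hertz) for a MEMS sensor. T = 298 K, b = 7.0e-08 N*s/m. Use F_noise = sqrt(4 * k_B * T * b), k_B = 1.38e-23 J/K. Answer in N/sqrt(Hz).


Step 1: Compute 4 * k_B * T * b
= 4 * 1.38e-23 * 298 * 7.0e-08
= 1.1515e-27 N^2/Hz
Step 2: F_noise = sqrt(1.1515e-27)
F_noise = 3.39e-14 N/sqrt(Hz)


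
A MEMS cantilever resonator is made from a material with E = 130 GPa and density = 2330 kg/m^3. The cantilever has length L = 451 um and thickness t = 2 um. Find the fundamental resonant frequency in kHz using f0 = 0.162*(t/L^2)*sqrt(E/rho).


Step 1: Convert units to SI.
t_SI = 2e-6 m, L_SI = 451e-6 m
Step 2: Calculate sqrt(E/rho).
sqrt(130e9 / 2330) = 7469.54 m/s
Step 3: Compute f0.
f0 = 0.162 * 2e-6 / (451e-6)^2 * 7469.54 = 11898.3 Hz = 11.9 kHz


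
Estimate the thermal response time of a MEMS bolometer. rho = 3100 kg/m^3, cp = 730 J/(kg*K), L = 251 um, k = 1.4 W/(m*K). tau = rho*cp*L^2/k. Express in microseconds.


Step 1: Convert L to m: L = 251e-6 m
Step 2: L^2 = (251e-6)^2 = 6.3001e-08 m^2
Step 3: tau = 3100 * 730 * 6.3001e-08 / 1.4 = 1.0183661643e-01 s
Step 4: Convert to microseconds (multiply by 1e6).
tau = 101836.616 us


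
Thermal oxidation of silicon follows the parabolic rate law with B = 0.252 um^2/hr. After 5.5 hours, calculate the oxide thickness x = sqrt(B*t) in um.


Step 1: Compute B*t = 0.252 * 5.5 = 1.386
Step 2: x = sqrt(1.386)
x = 1.177 um


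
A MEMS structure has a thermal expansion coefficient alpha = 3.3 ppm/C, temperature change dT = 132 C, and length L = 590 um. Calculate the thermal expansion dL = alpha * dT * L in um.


Step 1: Convert CTE: alpha = 3.3 ppm/C = 3.3e-6 /C
Step 2: dL = 3.3e-6 * 132 * 590
dL = 0.257 um


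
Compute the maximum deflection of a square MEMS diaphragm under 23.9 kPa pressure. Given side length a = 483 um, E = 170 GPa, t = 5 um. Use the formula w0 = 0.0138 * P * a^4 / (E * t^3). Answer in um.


Step 1: Convert pressure to compatible units (E is in GPa, so P in GPa).
P = 23.9 kPa = 23.9e-6 GPa
Step 2: Compute numerator: 0.0138 * P * a^4.
a^4 = 483^4 = 54423757521
numerator = 0.0138 * 23.9e-6 * 54423757521 = 1.795e+04
Step 3: Compute denominator: E * t^3 = 170 * 5^3 = 21250
Step 4: w0 = numerator / denominator = 1.795e+04 / 21250 = 0.8447 um


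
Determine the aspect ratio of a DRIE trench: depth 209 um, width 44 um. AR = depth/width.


Step 1: AR = depth / width
Step 2: AR = 209 / 44
AR = 4.8


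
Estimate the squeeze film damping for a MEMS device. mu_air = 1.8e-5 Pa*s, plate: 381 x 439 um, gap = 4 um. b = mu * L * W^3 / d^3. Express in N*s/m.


Step 1: Convert to SI.
L = 381e-6 m, W = 439e-6 m, d = 4e-6 m
Step 2: W^3 = (439e-6)^3 = 8.46e-11 m^3
Step 3: d^3 = (4e-6)^3 = 6.40e-17 m^3
Step 4: b = 1.8e-5 * 381e-6 * 8.46e-11 / 6.40e-17
b = 9.07e-03 N*s/m


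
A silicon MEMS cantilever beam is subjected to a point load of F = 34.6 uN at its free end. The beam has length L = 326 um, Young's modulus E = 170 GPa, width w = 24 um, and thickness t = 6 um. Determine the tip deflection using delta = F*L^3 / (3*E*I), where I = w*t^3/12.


Step 1: Calculate the second moment of area.
I = w * t^3 / 12 = 24 * 6^3 / 12 = 432.0 um^4
Step 2: Convert E to consistent units (1 GPa = 1000 uN/um^2).
E = 170 GPa = 170000 uN/um^2
Step 3: Calculate tip deflection.
delta = F * L^3 / (3 * E * I)
delta = 34.6 * 326^3 / (3 * 170000 * 432.0)
delta = 5.441 um


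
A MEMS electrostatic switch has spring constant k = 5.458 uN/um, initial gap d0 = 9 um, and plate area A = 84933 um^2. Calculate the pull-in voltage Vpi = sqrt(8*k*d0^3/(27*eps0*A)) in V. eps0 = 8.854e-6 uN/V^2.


Step 1: Compute numerator: 8 * k * d0^3 = 8 * 5.458 * 9^3 = 31831.056
Step 2: Compute denominator: 27 * eps0 * A = 27 * 8.854e-6 * 84933 = 20.303913
Step 3: Vpi = sqrt(31831.056 / 20.303913)
Vpi = 39.59 V


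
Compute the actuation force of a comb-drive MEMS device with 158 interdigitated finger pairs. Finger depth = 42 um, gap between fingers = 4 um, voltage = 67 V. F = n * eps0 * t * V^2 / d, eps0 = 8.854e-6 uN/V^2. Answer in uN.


Step 1: Parameters: n=158, eps0=8.854e-6 uN/V^2, t=42 um, V=67 V, d=4 um
Step 2: V^2 = 4489
Step 3: F = 158 * 8.854e-6 * 42 * 4489 / 4
F = 65.938 uN


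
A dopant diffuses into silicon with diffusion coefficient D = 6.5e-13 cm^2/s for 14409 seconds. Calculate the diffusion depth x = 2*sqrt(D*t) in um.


Step 1: Compute D*t = 6.5e-13 * 14409 = 9.36585e-09 cm^2
Step 2: sqrt(D*t) = 9.67773e-05 cm
Step 3: x = 2 * 9.67773e-05 cm = 1.935546e-04 cm
Step 4: Convert to um (1 cm = 1e4 um): x = 1.936 um


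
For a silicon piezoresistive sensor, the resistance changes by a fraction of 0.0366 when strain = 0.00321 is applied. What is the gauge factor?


Step 1: Identify values.
dR/R = 0.0366, strain = 0.00321
Step 2: GF = (dR/R) / strain = 0.0366 / 0.00321
GF = 11.4


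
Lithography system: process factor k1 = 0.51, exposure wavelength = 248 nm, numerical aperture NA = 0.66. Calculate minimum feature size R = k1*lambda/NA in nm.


Step 1: Identify values: k1 = 0.51, lambda = 248 nm, NA = 0.66
Step 2: R = k1 * lambda / NA
R = 0.51 * 248 / 0.66
R = 191.6 nm


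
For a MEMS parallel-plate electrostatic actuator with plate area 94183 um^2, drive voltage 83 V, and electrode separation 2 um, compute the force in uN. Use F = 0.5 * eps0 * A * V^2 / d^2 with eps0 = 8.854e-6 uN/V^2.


Step 1: Identify parameters.
eps0 = 8.854e-6 uN/V^2, A = 94183 um^2, V = 83 V, d = 2 um
Step 2: Compute V^2 = 83^2 = 6889
Step 3: Compute d^2 = 2^2 = 4
Step 4: F = 0.5 * 8.854e-6 * 94183 * 6889 / 4
F = 718.089 uN


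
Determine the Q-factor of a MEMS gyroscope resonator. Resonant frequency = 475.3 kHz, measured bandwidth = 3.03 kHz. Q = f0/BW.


Step 1: Q = f0 / bandwidth
Step 2: Q = 475.3 / 3.03
Q = 156.9


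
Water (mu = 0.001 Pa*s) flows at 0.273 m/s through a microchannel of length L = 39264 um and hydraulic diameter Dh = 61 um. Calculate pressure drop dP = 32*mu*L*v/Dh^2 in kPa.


Step 1: Convert to SI: L = 39264e-6 m, Dh = 61e-6 m
Step 2: dP = 32 * 0.001 * 39264e-6 * 0.273 / (61e-6)^2
Step 3: dP = 92182.29 Pa
Step 4: Convert to kPa: dP = 92.18 kPa


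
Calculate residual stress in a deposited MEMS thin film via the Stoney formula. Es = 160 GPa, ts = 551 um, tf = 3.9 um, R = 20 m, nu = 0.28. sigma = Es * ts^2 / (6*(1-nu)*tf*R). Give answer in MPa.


Step 1: Compute numerator: Es * ts^2 = 160 * 551^2 = 48576160 (GPa*um^2)
Step 2: Compute denominator (R in um): 6*(1-nu)*tf*R = 6*0.72*3.9*20e6 = 336960000.0 (um^2)
Step 3: sigma (GPa) = 48576160 / 336960000.0 = 1.4416e-01 GPa
Step 4: Convert to MPa (x1000): sigma = 144.2 MPa


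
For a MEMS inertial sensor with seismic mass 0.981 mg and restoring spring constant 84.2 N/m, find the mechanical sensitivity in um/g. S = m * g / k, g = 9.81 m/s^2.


Step 1: Convert mass: m = 0.981 mg = 9.81e-07 kg
Step 2: S = m * g / k = 9.81e-07 * 9.81 / 84.2
Step 3: S = 1.14e-07 m/g
Step 4: Convert to um/g: S = 0.114 um/g


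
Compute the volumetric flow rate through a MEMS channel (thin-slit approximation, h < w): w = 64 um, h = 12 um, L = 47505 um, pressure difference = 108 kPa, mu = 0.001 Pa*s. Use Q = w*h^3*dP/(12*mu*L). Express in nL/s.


Step 1: Convert all dimensions to SI (meters).
w = 64e-6 m, h = 12e-6 m, L = 47505e-6 m, dP = 108e3 Pa
Step 2: Q = w * h^3 * dP / (12 * mu * L)
Q = 64e-6 * (12e-6)^3 * 108e3 / (12 * 0.001 * 47505e-6) = 2.095207e-11 m^3/s
Step 3: Convert Q from m^3/s to nL/s (1 m^3 = 1e12 nL, so multiply by 1e12).
Q = 20.952 nL/s


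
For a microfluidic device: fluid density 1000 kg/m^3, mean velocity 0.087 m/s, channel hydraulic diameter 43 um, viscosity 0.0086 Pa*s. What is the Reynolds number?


Step 1: Convert Dh to meters: Dh = 43e-6 m
Step 2: Re = rho * v * Dh / mu
Re = 1000 * 0.087 * 43e-6 / 0.0086
Re = 0.435


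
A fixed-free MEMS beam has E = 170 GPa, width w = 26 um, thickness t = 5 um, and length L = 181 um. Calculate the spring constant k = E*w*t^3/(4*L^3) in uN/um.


Step 1: Convert E to consistent units (1 GPa = 1000 uN/um^2).
E = 170 GPa = 170000 uN/um^2
Step 2: Compute t^3 = 5^3 = 125
Step 3: Compute L^3 = 181^3 = 5929741
Step 4: k = 170000 * 26 * 125 / (4 * 5929741)
k = 23.2936 uN/um


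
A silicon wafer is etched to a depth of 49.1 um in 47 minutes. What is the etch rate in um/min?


Step 1: Etch rate = depth / time
Step 2: rate = 49.1 / 47
rate = 1.045 um/min


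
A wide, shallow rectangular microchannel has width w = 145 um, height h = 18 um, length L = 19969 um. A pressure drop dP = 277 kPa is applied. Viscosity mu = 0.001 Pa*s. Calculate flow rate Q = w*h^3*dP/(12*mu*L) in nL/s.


Step 1: Convert all dimensions to SI (meters).
w = 145e-6 m, h = 18e-6 m, L = 19969e-6 m, dP = 277e3 Pa
Step 2: Q = w * h^3 * dP / (12 * mu * L)
Q = 145e-6 * (18e-6)^3 * 277e3 / (12 * 0.001 * 19969e-6) = 9.7752466e-10 m^3/s
Step 3: Convert Q from m^3/s to nL/s (1 m^3 = 1e12 nL, so multiply by 1e12).
Q = 977.525 nL/s


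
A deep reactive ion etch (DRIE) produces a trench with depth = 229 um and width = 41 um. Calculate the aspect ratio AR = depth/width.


Step 1: AR = depth / width
Step 2: AR = 229 / 41
AR = 5.6


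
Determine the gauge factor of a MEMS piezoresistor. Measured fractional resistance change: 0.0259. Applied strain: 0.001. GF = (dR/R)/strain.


Step 1: Identify values.
dR/R = 0.0259, strain = 0.001
Step 2: GF = (dR/R) / strain = 0.0259 / 0.001
GF = 25.9


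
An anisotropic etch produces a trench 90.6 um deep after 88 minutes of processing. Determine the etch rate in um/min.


Step 1: Etch rate = depth / time
Step 2: rate = 90.6 / 88
rate = 1.03 um/min


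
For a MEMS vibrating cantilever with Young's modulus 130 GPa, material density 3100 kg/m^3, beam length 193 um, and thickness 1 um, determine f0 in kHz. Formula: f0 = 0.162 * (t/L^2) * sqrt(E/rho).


Step 1: Convert units to SI.
t_SI = 1e-6 m, L_SI = 193e-6 m
Step 2: Calculate sqrt(E/rho).
sqrt(130e9 / 3100) = 6475.76 m/s
Step 3: Compute f0.
f0 = 0.162 * 1e-6 / (193e-6)^2 * 6475.76 = 28163.8 Hz = 28.16 kHz


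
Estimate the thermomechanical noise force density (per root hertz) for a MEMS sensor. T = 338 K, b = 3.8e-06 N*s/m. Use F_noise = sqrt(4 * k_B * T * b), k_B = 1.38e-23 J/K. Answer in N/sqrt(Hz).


Step 1: Compute 4 * k_B * T * b
= 4 * 1.38e-23 * 338 * 3.8e-06
= 7.0899e-26 N^2/Hz
Step 2: F_noise = sqrt(7.0899e-26)
F_noise = 2.66e-13 N/sqrt(Hz)


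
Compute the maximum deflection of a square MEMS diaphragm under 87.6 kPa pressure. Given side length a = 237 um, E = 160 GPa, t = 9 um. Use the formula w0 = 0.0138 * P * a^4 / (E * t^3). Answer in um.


Step 1: Convert pressure to compatible units (E is in GPa, so P in GPa).
P = 87.6 kPa = 87.6e-6 GPa
Step 2: Compute numerator: 0.0138 * P * a^4.
a^4 = 237^4 = 3154956561
numerator = 0.0138 * 87.6e-6 * 3154956561 = 3.814e+03
Step 3: Compute denominator: E * t^3 = 160 * 9^3 = 116640
Step 4: w0 = numerator / denominator = 3.814e+03 / 116640 = 0.0327 um


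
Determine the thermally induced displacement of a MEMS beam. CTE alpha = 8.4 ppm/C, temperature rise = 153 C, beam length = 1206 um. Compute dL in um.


Step 1: Convert CTE: alpha = 8.4 ppm/C = 8.4e-6 /C
Step 2: dL = 8.4e-6 * 153 * 1206
dL = 1.55 um


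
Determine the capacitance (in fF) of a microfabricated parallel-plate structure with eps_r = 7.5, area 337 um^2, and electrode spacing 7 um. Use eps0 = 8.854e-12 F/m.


Step 1: Convert area to m^2: A = 337e-12 m^2
Step 2: Convert gap to m: d = 7e-6 m
Step 3: C = eps0 * eps_r * A / d
C = 8.854e-12 * 7.5 * 337e-12 / 7e-6
Step 4: Convert to fF (multiply by 1e15).
C = 3.2 fF


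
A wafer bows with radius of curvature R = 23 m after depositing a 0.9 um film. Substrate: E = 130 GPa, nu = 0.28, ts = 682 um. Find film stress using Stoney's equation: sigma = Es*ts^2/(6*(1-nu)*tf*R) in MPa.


Step 1: Compute numerator: Es * ts^2 = 130 * 682^2 = 60466120 (GPa*um^2)
Step 2: Compute denominator (R in um): 6*(1-nu)*tf*R = 6*0.72*0.9*23e6 = 89424000.0 (um^2)
Step 3: sigma (GPa) = 60466120 / 89424000.0 = 6.76173e-01 GPa
Step 4: Convert to MPa (x1000): sigma = 676.2 MPa


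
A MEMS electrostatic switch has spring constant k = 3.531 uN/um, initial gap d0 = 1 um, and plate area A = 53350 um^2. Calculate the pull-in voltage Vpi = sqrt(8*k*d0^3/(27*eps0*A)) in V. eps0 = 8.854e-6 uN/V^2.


Step 1: Compute numerator: 8 * k * d0^3 = 8 * 3.531 * 1^3 = 28.248
Step 2: Compute denominator: 27 * eps0 * A = 27 * 8.854e-6 * 53350 = 12.753744
Step 3: Vpi = sqrt(28.248 / 12.753744)
Vpi = 1.49 V


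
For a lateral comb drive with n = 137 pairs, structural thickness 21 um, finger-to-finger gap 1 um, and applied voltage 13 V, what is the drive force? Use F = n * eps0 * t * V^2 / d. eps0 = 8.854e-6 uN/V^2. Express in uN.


Step 1: Parameters: n=137, eps0=8.854e-6 uN/V^2, t=21 um, V=13 V, d=1 um
Step 2: V^2 = 169
Step 3: F = 137 * 8.854e-6 * 21 * 169 / 1
F = 4.305 uN


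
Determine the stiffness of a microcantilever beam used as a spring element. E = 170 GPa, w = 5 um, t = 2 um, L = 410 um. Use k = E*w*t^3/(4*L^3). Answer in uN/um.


Step 1: Convert E to consistent units (1 GPa = 1000 uN/um^2).
E = 170 GPa = 170000 uN/um^2
Step 2: Compute t^3 = 2^3 = 8
Step 3: Compute L^3 = 410^3 = 68921000
Step 4: k = 170000 * 5 * 8 / (4 * 68921000)
k = 0.0247 uN/um


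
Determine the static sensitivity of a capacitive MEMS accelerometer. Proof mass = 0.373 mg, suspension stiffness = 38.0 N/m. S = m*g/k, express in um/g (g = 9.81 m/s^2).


Step 1: Convert mass: m = 0.373 mg = 3.73e-07 kg
Step 2: S = m * g / k = 3.73e-07 * 9.81 / 38.0
Step 3: S = 9.63e-08 m/g
Step 4: Convert to um/g: S = 0.096 um/g


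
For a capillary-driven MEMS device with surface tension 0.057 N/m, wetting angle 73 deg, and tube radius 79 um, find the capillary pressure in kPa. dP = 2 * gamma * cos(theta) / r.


Step 1: cos(73 deg) = 0.2924
Step 2: Convert r to m: r = 79e-6 m
Step 3: dP = 2 * 0.057 * 0.2924 / 79e-6 = 421.9 Pa
Step 4: Convert Pa to kPa (divide by 1000).
dP = 0.42 kPa


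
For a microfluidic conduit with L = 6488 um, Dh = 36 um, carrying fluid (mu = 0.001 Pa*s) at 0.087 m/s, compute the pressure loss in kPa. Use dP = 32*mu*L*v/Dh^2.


Step 1: Convert to SI: L = 6488e-6 m, Dh = 36e-6 m
Step 2: dP = 32 * 0.001 * 6488e-6 * 0.087 / (36e-6)^2
Step 3: dP = 13937.19 Pa
Step 4: Convert to kPa: dP = 13.94 kPa


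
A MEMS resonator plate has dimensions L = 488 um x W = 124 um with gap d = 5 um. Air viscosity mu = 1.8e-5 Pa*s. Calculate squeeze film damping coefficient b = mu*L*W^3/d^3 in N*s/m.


Step 1: Convert to SI.
L = 488e-6 m, W = 124e-6 m, d = 5e-6 m
Step 2: W^3 = (124e-6)^3 = 1.91e-12 m^3
Step 3: d^3 = (5e-6)^3 = 1.25e-16 m^3
Step 4: b = 1.8e-5 * 488e-6 * 1.91e-12 / 1.25e-16
b = 1.34e-04 N*s/m


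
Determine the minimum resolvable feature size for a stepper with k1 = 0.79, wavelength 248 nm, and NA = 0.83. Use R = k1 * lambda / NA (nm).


Step 1: Identify values: k1 = 0.79, lambda = 248 nm, NA = 0.83
Step 2: R = k1 * lambda / NA
R = 0.79 * 248 / 0.83
R = 236.0 nm


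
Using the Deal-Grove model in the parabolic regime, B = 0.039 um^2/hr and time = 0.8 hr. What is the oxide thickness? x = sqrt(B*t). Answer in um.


Step 1: Compute B*t = 0.039 * 0.8 = 0.0312
Step 2: x = sqrt(0.0312)
x = 0.177 um


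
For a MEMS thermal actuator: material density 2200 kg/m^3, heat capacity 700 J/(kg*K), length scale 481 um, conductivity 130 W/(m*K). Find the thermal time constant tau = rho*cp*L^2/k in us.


Step 1: Convert L to m: L = 481e-6 m
Step 2: L^2 = (481e-6)^2 = 2.31361e-07 m^2
Step 3: tau = 2200 * 700 * 2.31361e-07 / 130 = 2.740738e-03 s
Step 4: Convert to microseconds (multiply by 1e6).
tau = 2740.738 us


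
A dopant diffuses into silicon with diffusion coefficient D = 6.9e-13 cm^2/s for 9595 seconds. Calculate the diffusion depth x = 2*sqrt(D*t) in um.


Step 1: Compute D*t = 6.9e-13 * 9595 = 6.62055e-09 cm^2
Step 2: sqrt(D*t) = 8.13668e-05 cm
Step 3: x = 2 * 8.13668e-05 cm = 1.627336e-04 cm
Step 4: Convert to um (1 cm = 1e4 um): x = 1.627 um


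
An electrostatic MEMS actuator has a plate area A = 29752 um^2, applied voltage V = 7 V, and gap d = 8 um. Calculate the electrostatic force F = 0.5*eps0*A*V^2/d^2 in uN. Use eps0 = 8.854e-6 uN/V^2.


Step 1: Identify parameters.
eps0 = 8.854e-6 uN/V^2, A = 29752 um^2, V = 7 V, d = 8 um
Step 2: Compute V^2 = 7^2 = 49
Step 3: Compute d^2 = 8^2 = 64
Step 4: F = 0.5 * 8.854e-6 * 29752 * 49 / 64
F = 0.101 uN


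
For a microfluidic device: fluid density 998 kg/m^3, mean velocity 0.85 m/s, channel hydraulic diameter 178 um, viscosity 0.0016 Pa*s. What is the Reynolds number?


Step 1: Convert Dh to meters: Dh = 178e-6 m
Step 2: Re = rho * v * Dh / mu
Re = 998 * 0.85 * 178e-6 / 0.0016
Re = 94.373


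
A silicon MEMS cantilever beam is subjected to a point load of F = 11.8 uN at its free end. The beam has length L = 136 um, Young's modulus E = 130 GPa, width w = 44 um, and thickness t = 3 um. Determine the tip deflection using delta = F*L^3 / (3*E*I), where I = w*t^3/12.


Step 1: Calculate the second moment of area.
I = w * t^3 / 12 = 44 * 3^3 / 12 = 99.0 um^4
Step 2: Convert E to consistent units (1 GPa = 1000 uN/um^2).
E = 130 GPa = 130000 uN/um^2
Step 3: Calculate tip deflection.
delta = F * L^3 / (3 * E * I)
delta = 11.8 * 136^3 / (3 * 130000 * 99.0)
delta = 0.7688 um


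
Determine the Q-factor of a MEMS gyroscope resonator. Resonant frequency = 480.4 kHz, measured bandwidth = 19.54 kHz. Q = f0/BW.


Step 1: Q = f0 / bandwidth
Step 2: Q = 480.4 / 19.54
Q = 24.6


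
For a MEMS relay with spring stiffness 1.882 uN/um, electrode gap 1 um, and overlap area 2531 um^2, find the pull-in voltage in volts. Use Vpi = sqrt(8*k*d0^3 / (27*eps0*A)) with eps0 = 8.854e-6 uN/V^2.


Step 1: Compute numerator: 8 * k * d0^3 = 8 * 1.882 * 1^3 = 15.056
Step 2: Compute denominator: 27 * eps0 * A = 27 * 8.854e-6 * 2531 = 0.605056
Step 3: Vpi = sqrt(15.056 / 0.605056)
Vpi = 4.99 V


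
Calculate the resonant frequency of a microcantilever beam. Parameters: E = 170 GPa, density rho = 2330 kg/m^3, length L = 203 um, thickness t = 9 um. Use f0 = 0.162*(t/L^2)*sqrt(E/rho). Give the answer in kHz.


Step 1: Convert units to SI.
t_SI = 9e-6 m, L_SI = 203e-6 m
Step 2: Calculate sqrt(E/rho).
sqrt(170e9 / 2330) = 8541.74 m/s
Step 3: Compute f0.
f0 = 0.162 * 9e-6 / (203e-6)^2 * 8541.74 = 302212.1 Hz = 302.21 kHz


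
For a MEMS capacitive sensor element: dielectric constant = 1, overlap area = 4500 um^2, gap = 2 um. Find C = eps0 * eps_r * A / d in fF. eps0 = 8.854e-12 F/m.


Step 1: Convert area to m^2: A = 4500e-12 m^2
Step 2: Convert gap to m: d = 2e-6 m
Step 3: C = eps0 * eps_r * A / d
C = 8.854e-12 * 1 * 4500e-12 / 2e-6
Step 4: Convert to fF (multiply by 1e15).
C = 19.92 fF


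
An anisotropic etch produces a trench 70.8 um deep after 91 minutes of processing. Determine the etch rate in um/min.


Step 1: Etch rate = depth / time
Step 2: rate = 70.8 / 91
rate = 0.778 um/min


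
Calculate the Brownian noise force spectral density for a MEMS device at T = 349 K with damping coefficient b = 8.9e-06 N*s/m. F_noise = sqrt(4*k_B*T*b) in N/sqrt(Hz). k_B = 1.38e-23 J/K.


Step 1: Compute 4 * k_B * T * b
= 4 * 1.38e-23 * 349 * 8.9e-06
= 1.7146e-25 N^2/Hz
Step 2: F_noise = sqrt(1.7146e-25)
F_noise = 4.14e-13 N/sqrt(Hz)


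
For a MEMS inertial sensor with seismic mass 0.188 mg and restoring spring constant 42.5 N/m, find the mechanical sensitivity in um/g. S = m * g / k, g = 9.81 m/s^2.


Step 1: Convert mass: m = 0.188 mg = 1.88e-07 kg
Step 2: S = m * g / k = 1.88e-07 * 9.81 / 42.5
Step 3: S = 4.34e-08 m/g
Step 4: Convert to um/g: S = 0.043 um/g


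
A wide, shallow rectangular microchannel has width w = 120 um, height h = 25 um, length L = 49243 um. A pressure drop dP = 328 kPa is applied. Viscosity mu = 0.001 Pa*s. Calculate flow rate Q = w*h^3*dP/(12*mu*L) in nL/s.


Step 1: Convert all dimensions to SI (meters).
w = 120e-6 m, h = 25e-6 m, L = 49243e-6 m, dP = 328e3 Pa
Step 2: Q = w * h^3 * dP / (12 * mu * L)
Q = 120e-6 * (25e-6)^3 * 328e3 / (12 * 0.001 * 49243e-6) = 1.04075706e-09 m^3/s
Step 3: Convert Q from m^3/s to nL/s (1 m^3 = 1e12 nL, so multiply by 1e12).
Q = 1040.757 nL/s


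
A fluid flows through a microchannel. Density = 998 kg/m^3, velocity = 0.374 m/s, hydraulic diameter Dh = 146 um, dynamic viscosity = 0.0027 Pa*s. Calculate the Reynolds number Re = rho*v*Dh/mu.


Step 1: Convert Dh to meters: Dh = 146e-6 m
Step 2: Re = rho * v * Dh / mu
Re = 998 * 0.374 * 146e-6 / 0.0027
Re = 20.183


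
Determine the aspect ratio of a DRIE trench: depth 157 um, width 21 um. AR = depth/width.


Step 1: AR = depth / width
Step 2: AR = 157 / 21
AR = 7.5


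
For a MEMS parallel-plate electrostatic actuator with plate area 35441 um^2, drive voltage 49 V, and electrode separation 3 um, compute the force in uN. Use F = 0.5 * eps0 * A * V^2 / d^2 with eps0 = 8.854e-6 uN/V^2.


Step 1: Identify parameters.
eps0 = 8.854e-6 uN/V^2, A = 35441 um^2, V = 49 V, d = 3 um
Step 2: Compute V^2 = 49^2 = 2401
Step 3: Compute d^2 = 3^2 = 9
Step 4: F = 0.5 * 8.854e-6 * 35441 * 2401 / 9
F = 41.857 uN


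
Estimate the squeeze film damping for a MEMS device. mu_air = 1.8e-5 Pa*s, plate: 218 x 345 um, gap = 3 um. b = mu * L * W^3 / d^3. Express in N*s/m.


Step 1: Convert to SI.
L = 218e-6 m, W = 345e-6 m, d = 3e-6 m
Step 2: W^3 = (345e-6)^3 = 4.11e-11 m^3
Step 3: d^3 = (3e-6)^3 = 2.70e-17 m^3
Step 4: b = 1.8e-5 * 218e-6 * 4.11e-11 / 2.70e-17
b = 5.97e-03 N*s/m


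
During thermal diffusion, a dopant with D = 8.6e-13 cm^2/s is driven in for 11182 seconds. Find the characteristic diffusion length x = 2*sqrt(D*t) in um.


Step 1: Compute D*t = 8.6e-13 * 11182 = 9.61652e-09 cm^2
Step 2: sqrt(D*t) = 9.80639e-05 cm
Step 3: x = 2 * 9.80639e-05 cm = 1.961278e-04 cm
Step 4: Convert to um (1 cm = 1e4 um): x = 1.961 um


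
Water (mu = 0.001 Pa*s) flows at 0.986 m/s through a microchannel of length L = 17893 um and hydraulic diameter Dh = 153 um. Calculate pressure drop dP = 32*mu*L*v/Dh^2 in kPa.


Step 1: Convert to SI: L = 17893e-6 m, Dh = 153e-6 m
Step 2: dP = 32 * 0.001 * 17893e-6 * 0.986 / (153e-6)^2
Step 3: dP = 24117.22 Pa
Step 4: Convert to kPa: dP = 24.12 kPa


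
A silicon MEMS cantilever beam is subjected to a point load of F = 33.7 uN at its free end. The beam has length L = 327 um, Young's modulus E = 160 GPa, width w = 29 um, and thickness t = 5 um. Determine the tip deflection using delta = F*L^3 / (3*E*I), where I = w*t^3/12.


Step 1: Calculate the second moment of area.
I = w * t^3 / 12 = 29 * 5^3 / 12 = 302.0833 um^4
Step 2: Convert E to consistent units (1 GPa = 1000 uN/um^2).
E = 160 GPa = 160000 uN/um^2
Step 3: Calculate tip deflection.
delta = F * L^3 / (3 * E * I)
delta = 33.7 * 327^3 / (3 * 160000 * 302.0833)
delta = 8.1265 um


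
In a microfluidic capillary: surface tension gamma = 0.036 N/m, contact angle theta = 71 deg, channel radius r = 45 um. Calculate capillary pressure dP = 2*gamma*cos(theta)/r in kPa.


Step 1: cos(71 deg) = 0.3256
Step 2: Convert r to m: r = 45e-6 m
Step 3: dP = 2 * 0.036 * 0.3256 / 45e-6 = 521.0 Pa
Step 4: Convert Pa to kPa (divide by 1000).
dP = 0.52 kPa


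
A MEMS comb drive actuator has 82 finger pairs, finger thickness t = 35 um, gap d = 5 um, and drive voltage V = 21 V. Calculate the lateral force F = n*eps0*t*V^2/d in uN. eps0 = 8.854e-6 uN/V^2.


Step 1: Parameters: n=82, eps0=8.854e-6 uN/V^2, t=35 um, V=21 V, d=5 um
Step 2: V^2 = 441
Step 3: F = 82 * 8.854e-6 * 35 * 441 / 5
F = 2.241 uN


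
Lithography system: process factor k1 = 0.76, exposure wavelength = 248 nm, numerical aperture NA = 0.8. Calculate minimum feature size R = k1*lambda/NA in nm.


Step 1: Identify values: k1 = 0.76, lambda = 248 nm, NA = 0.8
Step 2: R = k1 * lambda / NA
R = 0.76 * 248 / 0.8
R = 235.6 nm


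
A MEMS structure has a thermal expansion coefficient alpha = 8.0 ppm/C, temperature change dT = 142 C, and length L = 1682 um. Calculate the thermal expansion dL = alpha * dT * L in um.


Step 1: Convert CTE: alpha = 8.0 ppm/C = 8.0e-6 /C
Step 2: dL = 8.0e-6 * 142 * 1682
dL = 1.9108 um


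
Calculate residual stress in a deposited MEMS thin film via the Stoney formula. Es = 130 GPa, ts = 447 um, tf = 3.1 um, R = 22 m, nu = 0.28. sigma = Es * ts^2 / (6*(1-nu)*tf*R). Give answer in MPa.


Step 1: Compute numerator: Es * ts^2 = 130 * 447^2 = 25975170 (GPa*um^2)
Step 2: Compute denominator (R in um): 6*(1-nu)*tf*R = 6*0.72*3.1*22e6 = 294624000.0 (um^2)
Step 3: sigma (GPa) = 25975170 / 294624000.0 = 8.8164e-02 GPa
Step 4: Convert to MPa (x1000): sigma = 88.2 MPa


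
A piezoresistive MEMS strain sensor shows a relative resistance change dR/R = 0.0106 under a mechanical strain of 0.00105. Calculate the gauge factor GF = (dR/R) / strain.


Step 1: Identify values.
dR/R = 0.0106, strain = 0.00105
Step 2: GF = (dR/R) / strain = 0.0106 / 0.00105
GF = 10.1


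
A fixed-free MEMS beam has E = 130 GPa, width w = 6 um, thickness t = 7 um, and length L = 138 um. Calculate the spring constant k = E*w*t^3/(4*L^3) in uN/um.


Step 1: Convert E to consistent units (1 GPa = 1000 uN/um^2).
E = 130 GPa = 130000 uN/um^2
Step 2: Compute t^3 = 7^3 = 343
Step 3: Compute L^3 = 138^3 = 2628072
Step 4: k = 130000 * 6 * 343 / (4 * 2628072)
k = 25.4502 uN/um


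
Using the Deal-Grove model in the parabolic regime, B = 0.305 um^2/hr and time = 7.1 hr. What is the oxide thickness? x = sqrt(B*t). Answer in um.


Step 1: Compute B*t = 0.305 * 7.1 = 2.1655
Step 2: x = sqrt(2.1655)
x = 1.472 um


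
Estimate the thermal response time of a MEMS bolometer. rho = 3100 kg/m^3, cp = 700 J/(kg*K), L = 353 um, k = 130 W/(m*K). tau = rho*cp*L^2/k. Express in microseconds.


Step 1: Convert L to m: L = 353e-6 m
Step 2: L^2 = (353e-6)^2 = 1.24609e-07 m^2
Step 3: tau = 3100 * 700 * 1.24609e-07 / 130 = 2.08001177e-03 s
Step 4: Convert to microseconds (multiply by 1e6).
tau = 2080.012 us


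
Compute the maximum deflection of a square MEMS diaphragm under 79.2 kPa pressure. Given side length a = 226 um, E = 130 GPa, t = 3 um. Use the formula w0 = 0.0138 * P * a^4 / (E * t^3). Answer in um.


Step 1: Convert pressure to compatible units (E is in GPa, so P in GPa).
P = 79.2 kPa = 79.2e-6 GPa
Step 2: Compute numerator: 0.0138 * P * a^4.
a^4 = 226^4 = 2608757776
numerator = 0.0138 * 79.2e-6 * 2608757776 = 2.85127e+03
Step 3: Compute denominator: E * t^3 = 130 * 3^3 = 3510
Step 4: w0 = numerator / denominator = 2.85127e+03 / 3510 = 0.8123 um


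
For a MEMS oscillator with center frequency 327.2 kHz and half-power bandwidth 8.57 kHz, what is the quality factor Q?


Step 1: Q = f0 / bandwidth
Step 2: Q = 327.2 / 8.57
Q = 38.2


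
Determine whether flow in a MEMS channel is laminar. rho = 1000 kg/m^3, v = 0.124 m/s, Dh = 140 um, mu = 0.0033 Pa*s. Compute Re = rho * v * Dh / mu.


Step 1: Convert Dh to meters: Dh = 140e-6 m
Step 2: Re = rho * v * Dh / mu
Re = 1000 * 0.124 * 140e-6 / 0.0033
Re = 5.261
Since Re = 5.261 is below ~2300, the flow is laminar.


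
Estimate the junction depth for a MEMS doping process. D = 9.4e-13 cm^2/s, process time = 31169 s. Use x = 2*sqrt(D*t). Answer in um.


Step 1: Compute D*t = 9.4e-13 * 31169 = 2.929886e-08 cm^2
Step 2: sqrt(D*t) = 1.71169e-04 cm
Step 3: x = 2 * 1.71169e-04 cm = 3.42338e-04 cm
Step 4: Convert to um (1 cm = 1e4 um): x = 3.423 um


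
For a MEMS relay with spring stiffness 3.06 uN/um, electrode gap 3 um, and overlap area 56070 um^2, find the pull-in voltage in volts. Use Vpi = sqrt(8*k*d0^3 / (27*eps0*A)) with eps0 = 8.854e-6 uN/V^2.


Step 1: Compute numerator: 8 * k * d0^3 = 8 * 3.06 * 3^3 = 660.96
Step 2: Compute denominator: 27 * eps0 * A = 27 * 8.854e-6 * 56070 = 13.403982
Step 3: Vpi = sqrt(660.96 / 13.403982)
Vpi = 7.02 V


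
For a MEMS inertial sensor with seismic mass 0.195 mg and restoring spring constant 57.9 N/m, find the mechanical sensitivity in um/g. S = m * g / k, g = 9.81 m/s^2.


Step 1: Convert mass: m = 0.195 mg = 1.95e-07 kg
Step 2: S = m * g / k = 1.95e-07 * 9.81 / 57.9
Step 3: S = 3.30e-08 m/g
Step 4: Convert to um/g: S = 0.033 um/g


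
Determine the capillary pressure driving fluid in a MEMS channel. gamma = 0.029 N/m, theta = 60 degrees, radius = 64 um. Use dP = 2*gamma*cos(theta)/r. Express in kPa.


Step 1: cos(60 deg) = 0.5
Step 2: Convert r to m: r = 64e-6 m
Step 3: dP = 2 * 0.029 * 0.5 / 64e-6 = 453.1 Pa
Step 4: Convert Pa to kPa (divide by 1000).
dP = 0.45 kPa


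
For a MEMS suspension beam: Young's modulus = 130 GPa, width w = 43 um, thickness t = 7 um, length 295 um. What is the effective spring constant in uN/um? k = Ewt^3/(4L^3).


Step 1: Convert E to consistent units (1 GPa = 1000 uN/um^2).
E = 130 GPa = 130000 uN/um^2
Step 2: Compute t^3 = 7^3 = 343
Step 3: Compute L^3 = 295^3 = 25672375
Step 4: k = 130000 * 43 * 343 / (4 * 25672375)
k = 18.6715 uN/um


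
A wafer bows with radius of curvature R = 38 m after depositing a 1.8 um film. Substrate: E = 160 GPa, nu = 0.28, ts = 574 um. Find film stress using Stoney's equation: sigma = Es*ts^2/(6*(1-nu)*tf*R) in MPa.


Step 1: Compute numerator: Es * ts^2 = 160 * 574^2 = 52716160 (GPa*um^2)
Step 2: Compute denominator (R in um): 6*(1-nu)*tf*R = 6*0.72*1.8*38e6 = 295488000.0 (um^2)
Step 3: sigma (GPa) = 52716160 / 295488000.0 = 1.78404e-01 GPa
Step 4: Convert to MPa (x1000): sigma = 178.4 MPa


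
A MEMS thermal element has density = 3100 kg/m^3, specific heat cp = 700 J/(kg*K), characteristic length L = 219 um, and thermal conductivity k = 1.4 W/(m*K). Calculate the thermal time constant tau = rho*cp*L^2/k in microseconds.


Step 1: Convert L to m: L = 219e-6 m
Step 2: L^2 = (219e-6)^2 = 4.7961e-08 m^2
Step 3: tau = 3100 * 700 * 4.7961e-08 / 1.4 = 7.433955e-02 s
Step 4: Convert to microseconds (multiply by 1e6).
tau = 74339.55 us


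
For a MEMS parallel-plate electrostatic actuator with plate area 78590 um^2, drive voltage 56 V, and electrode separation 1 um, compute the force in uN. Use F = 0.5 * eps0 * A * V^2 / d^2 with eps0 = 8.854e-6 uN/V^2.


Step 1: Identify parameters.
eps0 = 8.854e-6 uN/V^2, A = 78590 um^2, V = 56 V, d = 1 um
Step 2: Compute V^2 = 56^2 = 3136
Step 3: Compute d^2 = 1^2 = 1
Step 4: F = 0.5 * 8.854e-6 * 78590 * 3136 / 1
F = 1091.071 uN


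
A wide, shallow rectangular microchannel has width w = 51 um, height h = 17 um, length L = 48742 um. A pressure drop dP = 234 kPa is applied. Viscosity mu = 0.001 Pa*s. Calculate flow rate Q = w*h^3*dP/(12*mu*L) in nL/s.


Step 1: Convert all dimensions to SI (meters).
w = 51e-6 m, h = 17e-6 m, L = 48742e-6 m, dP = 234e3 Pa
Step 2: Q = w * h^3 * dP / (12 * mu * L)
Q = 51e-6 * (17e-6)^3 * 234e3 / (12 * 0.001 * 48742e-6) = 1.0024165e-10 m^3/s
Step 3: Convert Q from m^3/s to nL/s (1 m^3 = 1e12 nL, so multiply by 1e12).
Q = 100.242 nL/s


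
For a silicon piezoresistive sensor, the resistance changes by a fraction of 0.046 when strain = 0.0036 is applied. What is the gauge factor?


Step 1: Identify values.
dR/R = 0.046, strain = 0.0036
Step 2: GF = (dR/R) / strain = 0.046 / 0.0036
GF = 12.8


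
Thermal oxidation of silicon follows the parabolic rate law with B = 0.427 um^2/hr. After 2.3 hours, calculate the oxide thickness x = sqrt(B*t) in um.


Step 1: Compute B*t = 0.427 * 2.3 = 0.9821
Step 2: x = sqrt(0.9821)
x = 0.991 um


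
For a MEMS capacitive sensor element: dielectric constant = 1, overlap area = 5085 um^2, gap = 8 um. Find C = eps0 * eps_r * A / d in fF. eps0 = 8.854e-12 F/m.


Step 1: Convert area to m^2: A = 5085e-12 m^2
Step 2: Convert gap to m: d = 8e-6 m
Step 3: C = eps0 * eps_r * A / d
C = 8.854e-12 * 1 * 5085e-12 / 8e-6
Step 4: Convert to fF (multiply by 1e15).
C = 5.63 fF


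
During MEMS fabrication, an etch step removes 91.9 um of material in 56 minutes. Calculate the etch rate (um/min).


Step 1: Etch rate = depth / time
Step 2: rate = 91.9 / 56
rate = 1.641 um/min


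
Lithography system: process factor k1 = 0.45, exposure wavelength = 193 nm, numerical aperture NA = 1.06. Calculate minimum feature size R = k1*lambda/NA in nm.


Step 1: Identify values: k1 = 0.45, lambda = 193 nm, NA = 1.06
Step 2: R = k1 * lambda / NA
R = 0.45 * 193 / 1.06
R = 81.9 nm


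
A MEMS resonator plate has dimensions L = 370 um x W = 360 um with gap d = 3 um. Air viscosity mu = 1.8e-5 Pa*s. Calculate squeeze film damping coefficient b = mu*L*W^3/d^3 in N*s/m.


Step 1: Convert to SI.
L = 370e-6 m, W = 360e-6 m, d = 3e-6 m
Step 2: W^3 = (360e-6)^3 = 4.67e-11 m^3
Step 3: d^3 = (3e-6)^3 = 2.70e-17 m^3
Step 4: b = 1.8e-5 * 370e-6 * 4.67e-11 / 2.70e-17
b = 1.15e-02 N*s/m


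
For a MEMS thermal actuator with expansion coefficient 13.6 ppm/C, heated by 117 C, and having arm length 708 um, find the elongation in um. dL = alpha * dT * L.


Step 1: Convert CTE: alpha = 13.6 ppm/C = 13.6e-6 /C
Step 2: dL = 13.6e-6 * 117 * 708
dL = 1.1266 um


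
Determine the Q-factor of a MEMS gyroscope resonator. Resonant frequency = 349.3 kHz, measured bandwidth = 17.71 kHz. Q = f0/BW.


Step 1: Q = f0 / bandwidth
Step 2: Q = 349.3 / 17.71
Q = 19.7


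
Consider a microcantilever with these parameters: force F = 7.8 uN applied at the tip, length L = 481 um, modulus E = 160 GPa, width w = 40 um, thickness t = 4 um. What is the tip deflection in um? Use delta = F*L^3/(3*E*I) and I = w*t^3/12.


Step 1: Calculate the second moment of area.
I = w * t^3 / 12 = 40 * 4^3 / 12 = 213.3333 um^4
Step 2: Convert E to consistent units (1 GPa = 1000 uN/um^2).
E = 160 GPa = 160000 uN/um^2
Step 3: Calculate tip deflection.
delta = F * L^3 / (3 * E * I)
delta = 7.8 * 481^3 / (3 * 160000 * 213.3333)
delta = 8.4768 um


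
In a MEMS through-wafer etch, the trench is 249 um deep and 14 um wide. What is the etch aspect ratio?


Step 1: AR = depth / width
Step 2: AR = 249 / 14
AR = 17.8


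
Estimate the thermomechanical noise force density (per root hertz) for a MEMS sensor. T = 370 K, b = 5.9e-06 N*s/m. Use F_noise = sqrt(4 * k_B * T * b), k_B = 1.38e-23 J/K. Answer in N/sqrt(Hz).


Step 1: Compute 4 * k_B * T * b
= 4 * 1.38e-23 * 370 * 5.9e-06
= 1.2050e-25 N^2/Hz
Step 2: F_noise = sqrt(1.2050e-25)
F_noise = 3.47e-13 N/sqrt(Hz)


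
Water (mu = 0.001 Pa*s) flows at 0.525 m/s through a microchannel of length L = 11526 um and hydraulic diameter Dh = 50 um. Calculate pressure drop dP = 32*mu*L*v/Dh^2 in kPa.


Step 1: Convert to SI: L = 11526e-6 m, Dh = 50e-6 m
Step 2: dP = 32 * 0.001 * 11526e-6 * 0.525 / (50e-6)^2
Step 3: dP = 77454.72 Pa
Step 4: Convert to kPa: dP = 77.45 kPa


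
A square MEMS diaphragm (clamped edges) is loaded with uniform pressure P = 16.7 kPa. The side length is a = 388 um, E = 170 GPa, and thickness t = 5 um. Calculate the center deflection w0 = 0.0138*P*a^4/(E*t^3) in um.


Step 1: Convert pressure to compatible units (E is in GPa, so P in GPa).
P = 16.7 kPa = 16.7e-6 GPa
Step 2: Compute numerator: 0.0138 * P * a^4.
a^4 = 388^4 = 22663495936
numerator = 0.0138 * 16.7e-6 * 22663495936 = 5.22303e+03
Step 3: Compute denominator: E * t^3 = 170 * 5^3 = 21250
Step 4: w0 = numerator / denominator = 5.22303e+03 / 21250 = 0.2458 um


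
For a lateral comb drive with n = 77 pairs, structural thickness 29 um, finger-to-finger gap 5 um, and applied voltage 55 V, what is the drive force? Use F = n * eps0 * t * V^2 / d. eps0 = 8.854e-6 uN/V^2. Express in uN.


Step 1: Parameters: n=77, eps0=8.854e-6 uN/V^2, t=29 um, V=55 V, d=5 um
Step 2: V^2 = 3025
Step 3: F = 77 * 8.854e-6 * 29 * 3025 / 5
F = 11.961 uN


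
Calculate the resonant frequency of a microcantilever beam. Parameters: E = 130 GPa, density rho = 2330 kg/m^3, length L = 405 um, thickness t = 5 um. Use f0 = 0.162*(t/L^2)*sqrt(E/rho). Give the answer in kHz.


Step 1: Convert units to SI.
t_SI = 5e-6 m, L_SI = 405e-6 m
Step 2: Calculate sqrt(E/rho).
sqrt(130e9 / 2330) = 7469.54 m/s
Step 3: Compute f0.
f0 = 0.162 * 5e-6 / (405e-6)^2 * 7469.54 = 36886.6 Hz = 36.89 kHz


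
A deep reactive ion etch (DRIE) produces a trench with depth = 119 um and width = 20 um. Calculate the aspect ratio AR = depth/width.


Step 1: AR = depth / width
Step 2: AR = 119 / 20
AR = 6.0


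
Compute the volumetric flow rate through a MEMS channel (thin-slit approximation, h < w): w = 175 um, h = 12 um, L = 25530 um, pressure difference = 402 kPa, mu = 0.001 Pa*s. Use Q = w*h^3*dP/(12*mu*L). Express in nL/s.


Step 1: Convert all dimensions to SI (meters).
w = 175e-6 m, h = 12e-6 m, L = 25530e-6 m, dP = 402e3 Pa
Step 2: Q = w * h^3 * dP / (12 * mu * L)
Q = 175e-6 * (12e-6)^3 * 402e3 / (12 * 0.001 * 25530e-6) = 3.9680376e-10 m^3/s
Step 3: Convert Q from m^3/s to nL/s (1 m^3 = 1e12 nL, so multiply by 1e12).
Q = 396.804 nL/s
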